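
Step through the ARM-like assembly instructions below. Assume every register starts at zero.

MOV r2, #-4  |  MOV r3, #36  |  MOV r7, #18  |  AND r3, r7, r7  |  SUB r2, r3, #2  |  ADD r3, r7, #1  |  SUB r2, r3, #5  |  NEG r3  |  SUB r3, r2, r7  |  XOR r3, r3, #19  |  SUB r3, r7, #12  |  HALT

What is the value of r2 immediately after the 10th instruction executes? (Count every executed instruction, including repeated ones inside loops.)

MOV r2, #-4 → r2=-4
MOV r3, #36 → r3=36
MOV r7, #18 → r7=18
AND r3, r7, r7 → r3=18&18=18
SUB r2, r3, #2 → r2=18-2=16
ADD r3, r7, #1 → r3=18+1=19
SUB r2, r3, #5 → r2=19-5=14
NEG r3 → r3=-(19)=-19
SUB r3, r2, r7 → r3=14-18=-4
XOR r3, r3, #19 → r3=(-4)^19=-17
After step 10: r2 = 14.

14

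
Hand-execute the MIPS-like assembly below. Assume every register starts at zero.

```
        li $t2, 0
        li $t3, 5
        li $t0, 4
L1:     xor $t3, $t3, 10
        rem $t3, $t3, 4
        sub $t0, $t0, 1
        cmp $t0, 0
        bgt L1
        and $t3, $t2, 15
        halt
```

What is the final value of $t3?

after li $t2, 0: $t2=0
after li $t3, 5: $t3=5
after li $t0, 4: $t0=4
after xor $t3, $t3, 10: $t3=5^10=15
after rem $t3, $t3, 4: $t3=15%4=3
after sub $t0, $t0, 1: $t0=4-1=3
cmp $t0, 0  (cmp 3,0)
bgt L1: taken
after xor $t3, $t3, 10: $t3=3^10=9
after rem $t3, $t3, 4: $t3=9%4=1
after sub $t0, $t0, 1: $t0=3-1=2
cmp $t0, 0  (cmp 2,0)
bgt L1: taken
after xor $t3, $t3, 10: $t3=1^10=11
after rem $t3, $t3, 4: $t3=11%4=3
after sub $t0, $t0, 1: $t0=2-1=1
cmp $t0, 0  (cmp 1,0)
bgt L1: taken
after xor $t3, $t3, 10: $t3=3^10=9
after rem $t3, $t3, 4: $t3=9%4=1
after sub $t0, $t0, 1: $t0=1-1=0
cmp $t0, 0  (cmp 0,0)
bgt L1: not taken
after and $t3, $t2, 15: $t3=0&15=0
halt.

0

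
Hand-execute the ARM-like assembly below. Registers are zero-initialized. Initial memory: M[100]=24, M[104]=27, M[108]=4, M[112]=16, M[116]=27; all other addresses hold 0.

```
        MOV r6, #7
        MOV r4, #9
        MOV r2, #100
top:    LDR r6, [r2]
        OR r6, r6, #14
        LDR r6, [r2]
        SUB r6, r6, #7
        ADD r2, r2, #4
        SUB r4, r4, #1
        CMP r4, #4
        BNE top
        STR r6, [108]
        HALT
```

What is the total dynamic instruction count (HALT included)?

45

after MOV r6, #7: r6=7
after MOV r4, #9: r4=9
after MOV r2, #100: r2=100
after LDR r6, [r2]: r6=M[100]=24
after OR r6, r6, #14: r6=24|14=30
after LDR r6, [r2]: r6=M[100]=24
after SUB r6, r6, #7: r6=24-7=17
after ADD r2, r2, #4: r2=100+4=104
after SUB r4, r4, #1: r4=9-1=8
CMP r4, #4  (cmp 8,4)
BNE top: taken
after LDR r6, [r2]: r6=M[104]=27
after OR r6, r6, #14: r6=27|14=31
after LDR r6, [r2]: r6=M[104]=27
after SUB r6, r6, #7: r6=27-7=20
after ADD r2, r2, #4: r2=104+4=108
after SUB r4, r4, #1: r4=8-1=7
CMP r4, #4  (cmp 7,4)
BNE top: taken
after LDR r6, [r2]: r6=M[108]=4
after OR r6, r6, #14: r6=4|14=14
after LDR r6, [r2]: r6=M[108]=4
after SUB r6, r6, #7: r6=4-7=-3
after ADD r2, r2, #4: r2=108+4=112
after SUB r4, r4, #1: r4=7-1=6
CMP r4, #4  (cmp 6,4)
BNE top: taken
after LDR r6, [r2]: r6=M[112]=16
after OR r6, r6, #14: r6=16|14=30
after LDR r6, [r2]: r6=M[112]=16
after SUB r6, r6, #7: r6=16-7=9
after ADD r2, r2, #4: r2=112+4=116
after SUB r4, r4, #1: r4=6-1=5
CMP r4, #4  (cmp 5,4)
BNE top: taken
after LDR r6, [r2]: r6=M[116]=27
after OR r6, r6, #14: r6=27|14=31
after LDR r6, [r2]: r6=M[116]=27
after SUB r6, r6, #7: r6=27-7=20
after ADD r2, r2, #4: r2=116+4=120
after SUB r4, r4, #1: r4=5-1=4
CMP r4, #4  (cmp 4,4)
BNE top: not taken
STR r6, [108] → M[108]=20
halt.
Total executed instructions: 45.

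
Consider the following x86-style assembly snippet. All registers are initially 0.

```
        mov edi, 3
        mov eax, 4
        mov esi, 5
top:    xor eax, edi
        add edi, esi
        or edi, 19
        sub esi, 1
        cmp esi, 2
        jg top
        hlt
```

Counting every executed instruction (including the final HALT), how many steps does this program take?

edi=3
eax=4
esi=5
eax=4^3=7
edi=3+5=8
edi=8|19=27
esi=5-1=4
cmp esi, 2  (cmp 4,2)
jg top: taken
eax=7^27=28
edi=27+4=31
edi=31|19=31
esi=4-1=3
cmp esi, 2  (cmp 3,2)
jg top: taken
eax=28^31=3
edi=31+3=34
edi=34|19=51
esi=3-1=2
cmp esi, 2  (cmp 2,2)
jg top: not taken
halt.
Total executed instructions: 22.

22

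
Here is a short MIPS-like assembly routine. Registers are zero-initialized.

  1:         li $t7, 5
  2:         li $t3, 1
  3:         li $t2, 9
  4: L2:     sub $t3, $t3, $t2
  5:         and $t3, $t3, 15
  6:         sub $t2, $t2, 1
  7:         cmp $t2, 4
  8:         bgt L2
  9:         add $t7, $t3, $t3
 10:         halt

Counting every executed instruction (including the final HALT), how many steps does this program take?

30

$t7=5
$t3=1
$t2=9
$t3=1-9=-8
$t3=(-8)&15=8
$t2=9-1=8
cmp $t2, 4  (cmp 8,4)
bgt L2: taken
$t3=8-8=0
$t3=0&15=0
$t2=8-1=7
cmp $t2, 4  (cmp 7,4)
bgt L2: taken
$t3=0-7=-7
$t3=(-7)&15=9
$t2=7-1=6
cmp $t2, 4  (cmp 6,4)
bgt L2: taken
$t3=9-6=3
$t3=3&15=3
$t2=6-1=5
cmp $t2, 4  (cmp 5,4)
bgt L2: taken
$t3=3-5=-2
$t3=(-2)&15=14
$t2=5-1=4
cmp $t2, 4  (cmp 4,4)
bgt L2: not taken
$t7=14+14=28
halt.
Total executed instructions: 30.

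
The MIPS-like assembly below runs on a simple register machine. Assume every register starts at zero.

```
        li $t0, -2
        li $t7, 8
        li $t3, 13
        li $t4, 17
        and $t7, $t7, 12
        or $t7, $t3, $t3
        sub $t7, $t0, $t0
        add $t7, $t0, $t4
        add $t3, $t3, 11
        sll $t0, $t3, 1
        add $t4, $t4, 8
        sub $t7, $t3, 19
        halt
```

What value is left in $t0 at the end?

after li $t0, -2: $t0=-2
after li $t7, 8: $t7=8
after li $t3, 13: $t3=13
after li $t4, 17: $t4=17
after and $t7, $t7, 12: $t7=8&12=8
after or $t7, $t3, $t3: $t7=13|13=13
after sub $t7, $t0, $t0: $t7=(-2)-(-2)=0
after add $t7, $t0, $t4: $t7=(-2)+17=15
after add $t3, $t3, 11: $t3=13+11=24
after sll $t0, $t3, 1: $t0=24<<1=48
after add $t4, $t4, 8: $t4=17+8=25
after sub $t7, $t3, 19: $t7=24-19=5
halt.

48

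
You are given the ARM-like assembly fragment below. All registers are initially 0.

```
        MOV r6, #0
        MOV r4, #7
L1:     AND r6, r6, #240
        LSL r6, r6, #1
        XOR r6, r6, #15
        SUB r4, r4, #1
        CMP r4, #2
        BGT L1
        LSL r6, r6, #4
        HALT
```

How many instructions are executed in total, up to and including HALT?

MOV r6, #0 → r6=0
MOV r4, #7 → r4=7
AND r6, r6, #240 → r6=0&240=0
LSL r6, r6, #1 → r6=0<<1=0
XOR r6, r6, #15 → r6=0^15=15
SUB r4, r4, #1 → r4=7-1=6
CMP r4, #2  (cmp 6,2)
BGT L1: taken
AND r6, r6, #240 → r6=15&240=0
LSL r6, r6, #1 → r6=0<<1=0
XOR r6, r6, #15 → r6=0^15=15
SUB r4, r4, #1 → r4=6-1=5
CMP r4, #2  (cmp 5,2)
BGT L1: taken
AND r6, r6, #240 → r6=15&240=0
LSL r6, r6, #1 → r6=0<<1=0
XOR r6, r6, #15 → r6=0^15=15
SUB r4, r4, #1 → r4=5-1=4
CMP r4, #2  (cmp 4,2)
BGT L1: taken
AND r6, r6, #240 → r6=15&240=0
LSL r6, r6, #1 → r6=0<<1=0
XOR r6, r6, #15 → r6=0^15=15
SUB r4, r4, #1 → r4=4-1=3
CMP r4, #2  (cmp 3,2)
BGT L1: taken
AND r6, r6, #240 → r6=15&240=0
LSL r6, r6, #1 → r6=0<<1=0
XOR r6, r6, #15 → r6=0^15=15
SUB r4, r4, #1 → r4=3-1=2
CMP r4, #2  (cmp 2,2)
BGT L1: not taken
LSL r6, r6, #4 → r6=15<<4=240
halt.
Total executed instructions: 34.

34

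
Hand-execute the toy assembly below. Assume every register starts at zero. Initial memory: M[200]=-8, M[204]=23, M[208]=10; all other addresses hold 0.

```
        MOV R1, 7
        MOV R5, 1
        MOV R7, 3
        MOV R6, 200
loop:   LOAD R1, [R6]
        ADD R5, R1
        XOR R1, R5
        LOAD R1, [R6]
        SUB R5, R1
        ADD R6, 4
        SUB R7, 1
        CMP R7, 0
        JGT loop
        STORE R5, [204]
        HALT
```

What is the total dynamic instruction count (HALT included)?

33

MOV R1, 7 → R1=7
MOV R5, 1 → R5=1
MOV R7, 3 → R7=3
MOV R6, 200 → R6=200
LOAD R1, [R6] → R1=M[200]=-8
ADD R5, R1 → R5=1+(-8)=-7
XOR R1, R5 → R1=(-8)^(-7)=1
LOAD R1, [R6] → R1=M[200]=-8
SUB R5, R1 → R5=(-7)-(-8)=1
ADD R6, 4 → R6=200+4=204
SUB R7, 1 → R7=3-1=2
CMP R7, 0  (cmp 2,0)
JGT loop: taken
LOAD R1, [R6] → R1=M[204]=23
ADD R5, R1 → R5=1+23=24
XOR R1, R5 → R1=23^24=15
LOAD R1, [R6] → R1=M[204]=23
SUB R5, R1 → R5=24-23=1
ADD R6, 4 → R6=204+4=208
SUB R7, 1 → R7=2-1=1
CMP R7, 0  (cmp 1,0)
JGT loop: taken
LOAD R1, [R6] → R1=M[208]=10
ADD R5, R1 → R5=1+10=11
XOR R1, R5 → R1=10^11=1
LOAD R1, [R6] → R1=M[208]=10
SUB R5, R1 → R5=11-10=1
ADD R6, 4 → R6=208+4=212
SUB R7, 1 → R7=1-1=0
CMP R7, 0  (cmp 0,0)
JGT loop: not taken
STORE R5, [204] → M[204]=1
halt.
Total executed instructions: 33.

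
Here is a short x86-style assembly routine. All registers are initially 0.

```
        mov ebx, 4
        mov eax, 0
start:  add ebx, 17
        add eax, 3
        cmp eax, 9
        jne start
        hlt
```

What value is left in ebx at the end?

55

after mov ebx, 4: ebx=4
after mov eax, 0: eax=0
after add ebx, 17: ebx=4+17=21
after add eax, 3: eax=0+3=3
cmp eax, 9  (cmp 3,9)
jne start: taken
after add ebx, 17: ebx=21+17=38
after add eax, 3: eax=3+3=6
cmp eax, 9  (cmp 6,9)
jne start: taken
after add ebx, 17: ebx=38+17=55
after add eax, 3: eax=6+3=9
cmp eax, 9  (cmp 9,9)
jne start: not taken
halt.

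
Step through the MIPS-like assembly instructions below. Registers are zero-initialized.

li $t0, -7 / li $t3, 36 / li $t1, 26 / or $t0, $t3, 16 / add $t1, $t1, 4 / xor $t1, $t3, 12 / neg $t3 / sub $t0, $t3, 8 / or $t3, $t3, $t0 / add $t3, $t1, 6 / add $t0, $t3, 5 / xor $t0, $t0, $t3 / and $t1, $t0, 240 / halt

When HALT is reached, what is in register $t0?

29

li $t0, -7 → $t0=-7
li $t3, 36 → $t3=36
li $t1, 26 → $t1=26
or $t0, $t3, 16 → $t0=36|16=52
add $t1, $t1, 4 → $t1=26+4=30
xor $t1, $t3, 12 → $t1=36^12=40
neg $t3 → $t3=-(36)=-36
sub $t0, $t3, 8 → $t0=(-36)-8=-44
or $t3, $t3, $t0 → $t3=(-36)|(-44)=-36
add $t3, $t1, 6 → $t3=40+6=46
add $t0, $t3, 5 → $t0=46+5=51
xor $t0, $t0, $t3 → $t0=51^46=29
and $t1, $t0, 240 → $t1=29&240=16
halt.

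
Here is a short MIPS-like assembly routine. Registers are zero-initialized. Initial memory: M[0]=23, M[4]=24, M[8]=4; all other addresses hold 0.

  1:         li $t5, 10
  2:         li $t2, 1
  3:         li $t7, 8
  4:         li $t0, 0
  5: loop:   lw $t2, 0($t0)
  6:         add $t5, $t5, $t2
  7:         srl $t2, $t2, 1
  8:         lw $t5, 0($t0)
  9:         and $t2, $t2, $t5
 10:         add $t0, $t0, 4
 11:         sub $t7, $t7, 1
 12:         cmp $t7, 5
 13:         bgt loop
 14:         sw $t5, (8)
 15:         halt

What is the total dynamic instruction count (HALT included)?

33

li $t5, 10 → $t5=10
li $t2, 1 → $t2=1
li $t7, 8 → $t7=8
li $t0, 0 → $t0=0
lw $t2, 0($t0) → $t2=M[0]=23
add $t5, $t5, $t2 → $t5=10+23=33
srl $t2, $t2, 1 → $t2=23>>1=11
lw $t5, 0($t0) → $t5=M[0]=23
and $t2, $t2, $t5 → $t2=11&23=3
add $t0, $t0, 4 → $t0=0+4=4
sub $t7, $t7, 1 → $t7=8-1=7
cmp $t7, 5  (cmp 7,5)
bgt loop: taken
lw $t2, 0($t0) → $t2=M[4]=24
add $t5, $t5, $t2 → $t5=23+24=47
srl $t2, $t2, 1 → $t2=24>>1=12
lw $t5, 0($t0) → $t5=M[4]=24
and $t2, $t2, $t5 → $t2=12&24=8
add $t0, $t0, 4 → $t0=4+4=8
sub $t7, $t7, 1 → $t7=7-1=6
cmp $t7, 5  (cmp 6,5)
bgt loop: taken
lw $t2, 0($t0) → $t2=M[8]=4
add $t5, $t5, $t2 → $t5=24+4=28
srl $t2, $t2, 1 → $t2=4>>1=2
lw $t5, 0($t0) → $t5=M[8]=4
and $t2, $t2, $t5 → $t2=2&4=0
add $t0, $t0, 4 → $t0=8+4=12
sub $t7, $t7, 1 → $t7=6-1=5
cmp $t7, 5  (cmp 5,5)
bgt loop: not taken
sw $t5, (8) → M[8]=4
halt.
Total executed instructions: 33.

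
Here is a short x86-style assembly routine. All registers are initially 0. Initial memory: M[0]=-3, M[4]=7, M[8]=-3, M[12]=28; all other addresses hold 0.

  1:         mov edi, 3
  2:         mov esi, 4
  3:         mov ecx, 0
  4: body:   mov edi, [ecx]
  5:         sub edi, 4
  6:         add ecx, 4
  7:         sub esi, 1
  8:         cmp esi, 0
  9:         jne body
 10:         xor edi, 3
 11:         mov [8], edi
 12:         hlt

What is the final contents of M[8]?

edi=3
esi=4
ecx=0
edi=M[0]=-3
edi=(-3)-4=-7
ecx=0+4=4
esi=4-1=3
cmp esi, 0  (cmp 3,0)
jne body: taken
edi=M[4]=7
edi=7-4=3
ecx=4+4=8
esi=3-1=2
cmp esi, 0  (cmp 2,0)
jne body: taken
edi=M[8]=-3
edi=(-3)-4=-7
ecx=8+4=12
esi=2-1=1
cmp esi, 0  (cmp 1,0)
jne body: taken
edi=M[12]=28
edi=28-4=24
ecx=12+4=16
esi=1-1=0
cmp esi, 0  (cmp 0,0)
jne body: not taken
edi=24^3=27
mov [8], edi → M[8]=27
halt.

27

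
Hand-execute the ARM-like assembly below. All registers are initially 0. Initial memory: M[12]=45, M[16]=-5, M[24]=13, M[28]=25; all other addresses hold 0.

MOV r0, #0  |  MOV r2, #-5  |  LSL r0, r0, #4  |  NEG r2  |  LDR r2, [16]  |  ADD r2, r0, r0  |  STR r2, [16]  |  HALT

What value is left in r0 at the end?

0

r0=0
r2=-5
r0=0<<4=0
r2=-(-5)=5
r2=M[16]=-5
r2=0+0=0
STR r2, [16] → M[16]=0
halt.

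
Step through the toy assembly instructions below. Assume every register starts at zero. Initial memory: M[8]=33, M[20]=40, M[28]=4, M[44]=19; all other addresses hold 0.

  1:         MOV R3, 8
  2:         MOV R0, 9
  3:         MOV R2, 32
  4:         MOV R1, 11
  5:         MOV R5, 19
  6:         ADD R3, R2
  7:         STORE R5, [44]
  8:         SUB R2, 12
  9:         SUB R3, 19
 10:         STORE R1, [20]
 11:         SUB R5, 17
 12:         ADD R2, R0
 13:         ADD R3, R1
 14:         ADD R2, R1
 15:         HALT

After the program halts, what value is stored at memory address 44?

after MOV R3, 8: R3=8
after MOV R0, 9: R0=9
after MOV R2, 32: R2=32
after MOV R1, 11: R1=11
after MOV R5, 19: R5=19
after ADD R3, R2: R3=8+32=40
STORE R5, [44] → M[44]=19
after SUB R2, 12: R2=32-12=20
after SUB R3, 19: R3=40-19=21
STORE R1, [20] → M[20]=11
after SUB R5, 17: R5=19-17=2
after ADD R2, R0: R2=20+9=29
after ADD R3, R1: R3=21+11=32
after ADD R2, R1: R2=29+11=40
halt.

19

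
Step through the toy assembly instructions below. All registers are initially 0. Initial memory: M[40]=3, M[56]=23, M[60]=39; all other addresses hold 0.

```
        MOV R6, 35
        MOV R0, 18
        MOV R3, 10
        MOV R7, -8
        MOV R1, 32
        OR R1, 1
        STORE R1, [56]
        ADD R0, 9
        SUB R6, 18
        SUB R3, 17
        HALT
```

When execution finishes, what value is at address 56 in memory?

after MOV R6, 35: R6=35
after MOV R0, 18: R0=18
after MOV R3, 10: R3=10
after MOV R7, -8: R7=-8
after MOV R1, 32: R1=32
after OR R1, 1: R1=32|1=33
STORE R1, [56] → M[56]=33
after ADD R0, 9: R0=18+9=27
after SUB R6, 18: R6=35-18=17
after SUB R3, 17: R3=10-17=-7
halt.

33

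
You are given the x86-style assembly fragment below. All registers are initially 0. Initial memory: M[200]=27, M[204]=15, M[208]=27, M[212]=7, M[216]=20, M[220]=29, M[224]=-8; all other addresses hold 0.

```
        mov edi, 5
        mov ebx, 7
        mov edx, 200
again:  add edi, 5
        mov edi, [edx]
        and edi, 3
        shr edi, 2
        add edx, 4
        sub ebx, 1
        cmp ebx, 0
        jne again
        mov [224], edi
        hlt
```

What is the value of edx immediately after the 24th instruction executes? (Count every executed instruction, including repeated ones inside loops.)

mov edi, 5 → edi=5
mov ebx, 7 → ebx=7
mov edx, 200 → edx=200
add edi, 5 → edi=5+5=10
mov edi, [edx] → edi=M[200]=27
and edi, 3 → edi=27&3=3
shr edi, 2 → edi=3>>2=0
add edx, 4 → edx=200+4=204
sub ebx, 1 → ebx=7-1=6
cmp ebx, 0  (cmp 6,0)
jne again: taken
add edi, 5 → edi=0+5=5
mov edi, [edx] → edi=M[204]=15
and edi, 3 → edi=15&3=3
shr edi, 2 → edi=3>>2=0
add edx, 4 → edx=204+4=208
sub ebx, 1 → ebx=6-1=5
cmp ebx, 0  (cmp 5,0)
jne again: taken
add edi, 5 → edi=0+5=5
mov edi, [edx] → edi=M[208]=27
and edi, 3 → edi=27&3=3
shr edi, 2 → edi=3>>2=0
add edx, 4 → edx=208+4=212
After step 24: edx = 212.

212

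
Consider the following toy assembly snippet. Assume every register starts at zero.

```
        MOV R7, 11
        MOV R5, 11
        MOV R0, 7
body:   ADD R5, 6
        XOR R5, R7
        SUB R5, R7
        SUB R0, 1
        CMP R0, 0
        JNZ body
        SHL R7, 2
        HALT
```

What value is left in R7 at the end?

44

after MOV R7, 11: R7=11
after MOV R5, 11: R5=11
after MOV R0, 7: R0=7
after ADD R5, 6: R5=11+6=17
after XOR R5, R7: R5=17^11=26
after SUB R5, R7: R5=26-11=15
after SUB R0, 1: R0=7-1=6
CMP R0, 0  (cmp 6,0)
JNZ body: taken
after ADD R5, 6: R5=15+6=21
after XOR R5, R7: R5=21^11=30
after SUB R5, R7: R5=30-11=19
after SUB R0, 1: R0=6-1=5
CMP R0, 0  (cmp 5,0)
JNZ body: taken
after ADD R5, 6: R5=19+6=25
after XOR R5, R7: R5=25^11=18
after SUB R5, R7: R5=18-11=7
after SUB R0, 1: R0=5-1=4
CMP R0, 0  (cmp 4,0)
JNZ body: taken
after ADD R5, 6: R5=7+6=13
after XOR R5, R7: R5=13^11=6
after SUB R5, R7: R5=6-11=-5
after SUB R0, 1: R0=4-1=3
CMP R0, 0  (cmp 3,0)
JNZ body: taken
after ADD R5, 6: R5=(-5)+6=1
after XOR R5, R7: R5=1^11=10
after SUB R5, R7: R5=10-11=-1
after SUB R0, 1: R0=3-1=2
CMP R0, 0  (cmp 2,0)
JNZ body: taken
after ADD R5, 6: R5=(-1)+6=5
after XOR R5, R7: R5=5^11=14
after SUB R5, R7: R5=14-11=3
after SUB R0, 1: R0=2-1=1
CMP R0, 0  (cmp 1,0)
JNZ body: taken
after ADD R5, 6: R5=3+6=9
after XOR R5, R7: R5=9^11=2
after SUB R5, R7: R5=2-11=-9
after SUB R0, 1: R0=1-1=0
CMP R0, 0  (cmp 0,0)
JNZ body: not taken
after SHL R7, 2: R7=11<<2=44
halt.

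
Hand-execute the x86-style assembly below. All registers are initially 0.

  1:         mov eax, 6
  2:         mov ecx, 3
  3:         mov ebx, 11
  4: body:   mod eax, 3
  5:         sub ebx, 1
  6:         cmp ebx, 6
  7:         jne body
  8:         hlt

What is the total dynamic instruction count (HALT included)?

24

eax=6
ecx=3
ebx=11
eax=6%3=0
ebx=11-1=10
cmp ebx, 6  (cmp 10,6)
jne body: taken
eax=0%3=0
ebx=10-1=9
cmp ebx, 6  (cmp 9,6)
jne body: taken
eax=0%3=0
ebx=9-1=8
cmp ebx, 6  (cmp 8,6)
jne body: taken
eax=0%3=0
ebx=8-1=7
cmp ebx, 6  (cmp 7,6)
jne body: taken
eax=0%3=0
ebx=7-1=6
cmp ebx, 6  (cmp 6,6)
jne body: not taken
halt.
Total executed instructions: 24.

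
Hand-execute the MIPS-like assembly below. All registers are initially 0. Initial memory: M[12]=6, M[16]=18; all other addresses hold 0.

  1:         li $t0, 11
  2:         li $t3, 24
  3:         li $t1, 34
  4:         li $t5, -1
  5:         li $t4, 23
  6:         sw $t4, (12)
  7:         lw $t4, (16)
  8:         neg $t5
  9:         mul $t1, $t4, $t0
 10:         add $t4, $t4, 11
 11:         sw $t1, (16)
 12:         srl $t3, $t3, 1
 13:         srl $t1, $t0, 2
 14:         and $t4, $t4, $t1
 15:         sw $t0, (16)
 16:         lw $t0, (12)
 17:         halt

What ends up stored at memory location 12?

23

after li $t0, 11: $t0=11
after li $t3, 24: $t3=24
after li $t1, 34: $t1=34
after li $t5, -1: $t5=-1
after li $t4, 23: $t4=23
sw $t4, (12) → M[12]=23
after lw $t4, (16): $t4=M[16]=18
after neg $t5: $t5=-(-1)=1
after mul $t1, $t4, $t0: $t1=18*11=198
after add $t4, $t4, 11: $t4=18+11=29
sw $t1, (16) → M[16]=198
after srl $t3, $t3, 1: $t3=24>>1=12
after srl $t1, $t0, 2: $t1=11>>2=2
after and $t4, $t4, $t1: $t4=29&2=0
sw $t0, (16) → M[16]=11
after lw $t0, (12): $t0=M[12]=23
halt.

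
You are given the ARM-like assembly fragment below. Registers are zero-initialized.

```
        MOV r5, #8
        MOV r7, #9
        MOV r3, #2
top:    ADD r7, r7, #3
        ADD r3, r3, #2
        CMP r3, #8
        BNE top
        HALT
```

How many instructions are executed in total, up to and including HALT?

MOV r5, #8 → r5=8
MOV r7, #9 → r7=9
MOV r3, #2 → r3=2
ADD r7, r7, #3 → r7=9+3=12
ADD r3, r3, #2 → r3=2+2=4
CMP r3, #8  (cmp 4,8)
BNE top: taken
ADD r7, r7, #3 → r7=12+3=15
ADD r3, r3, #2 → r3=4+2=6
CMP r3, #8  (cmp 6,8)
BNE top: taken
ADD r7, r7, #3 → r7=15+3=18
ADD r3, r3, #2 → r3=6+2=8
CMP r3, #8  (cmp 8,8)
BNE top: not taken
halt.
Total executed instructions: 16.

16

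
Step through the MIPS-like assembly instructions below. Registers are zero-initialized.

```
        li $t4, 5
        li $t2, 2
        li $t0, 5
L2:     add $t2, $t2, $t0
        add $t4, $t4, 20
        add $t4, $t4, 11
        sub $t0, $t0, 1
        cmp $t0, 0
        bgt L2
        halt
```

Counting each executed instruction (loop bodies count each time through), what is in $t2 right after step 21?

after li $t4, 5: $t4=5
after li $t2, 2: $t2=2
after li $t0, 5: $t0=5
after add $t2, $t2, $t0: $t2=2+5=7
after add $t4, $t4, 20: $t4=5+20=25
after add $t4, $t4, 11: $t4=25+11=36
after sub $t0, $t0, 1: $t0=5-1=4
cmp $t0, 0  (cmp 4,0)
bgt L2: taken
after add $t2, $t2, $t0: $t2=7+4=11
after add $t4, $t4, 20: $t4=36+20=56
after add $t4, $t4, 11: $t4=56+11=67
after sub $t0, $t0, 1: $t0=4-1=3
cmp $t0, 0  (cmp 3,0)
bgt L2: taken
after add $t2, $t2, $t0: $t2=11+3=14
after add $t4, $t4, 20: $t4=67+20=87
after add $t4, $t4, 11: $t4=87+11=98
after sub $t0, $t0, 1: $t0=3-1=2
cmp $t0, 0  (cmp 2,0)
bgt L2: taken
After step 21: $t2 = 14.

14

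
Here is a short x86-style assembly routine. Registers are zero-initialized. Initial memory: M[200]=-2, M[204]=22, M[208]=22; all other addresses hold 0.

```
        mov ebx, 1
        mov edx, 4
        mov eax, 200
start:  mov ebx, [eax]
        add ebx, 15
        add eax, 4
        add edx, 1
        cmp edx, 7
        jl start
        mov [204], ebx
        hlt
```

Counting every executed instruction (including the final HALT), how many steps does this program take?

ebx=1
edx=4
eax=200
ebx=M[200]=-2
ebx=(-2)+15=13
eax=200+4=204
edx=4+1=5
cmp edx, 7  (cmp 5,7)
jl start: taken
ebx=M[204]=22
ebx=22+15=37
eax=204+4=208
edx=5+1=6
cmp edx, 7  (cmp 6,7)
jl start: taken
ebx=M[208]=22
ebx=22+15=37
eax=208+4=212
edx=6+1=7
cmp edx, 7  (cmp 7,7)
jl start: not taken
mov [204], ebx → M[204]=37
halt.
Total executed instructions: 23.

23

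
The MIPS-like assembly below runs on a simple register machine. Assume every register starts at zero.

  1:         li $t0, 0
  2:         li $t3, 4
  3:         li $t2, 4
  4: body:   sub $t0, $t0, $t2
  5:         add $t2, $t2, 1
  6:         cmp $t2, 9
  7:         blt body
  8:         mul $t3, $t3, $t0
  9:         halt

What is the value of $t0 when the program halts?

-30

after li $t0, 0: $t0=0
after li $t3, 4: $t3=4
after li $t2, 4: $t2=4
after sub $t0, $t0, $t2: $t0=0-4=-4
after add $t2, $t2, 1: $t2=4+1=5
cmp $t2, 9  (cmp 5,9)
blt body: taken
after sub $t0, $t0, $t2: $t0=(-4)-5=-9
after add $t2, $t2, 1: $t2=5+1=6
cmp $t2, 9  (cmp 6,9)
blt body: taken
after sub $t0, $t0, $t2: $t0=(-9)-6=-15
after add $t2, $t2, 1: $t2=6+1=7
cmp $t2, 9  (cmp 7,9)
blt body: taken
after sub $t0, $t0, $t2: $t0=(-15)-7=-22
after add $t2, $t2, 1: $t2=7+1=8
cmp $t2, 9  (cmp 8,9)
blt body: taken
after sub $t0, $t0, $t2: $t0=(-22)-8=-30
after add $t2, $t2, 1: $t2=8+1=9
cmp $t2, 9  (cmp 9,9)
blt body: not taken
after mul $t3, $t3, $t0: $t3=4*(-30)=-120
halt.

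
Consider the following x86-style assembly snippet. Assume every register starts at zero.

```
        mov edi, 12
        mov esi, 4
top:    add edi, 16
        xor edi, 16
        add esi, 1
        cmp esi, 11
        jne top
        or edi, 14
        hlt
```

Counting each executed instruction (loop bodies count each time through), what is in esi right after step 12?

6

edi=12
esi=4
edi=12+16=28
edi=28^16=12
esi=4+1=5
cmp esi, 11  (cmp 5,11)
jne top: taken
edi=12+16=28
edi=28^16=12
esi=5+1=6
cmp esi, 11  (cmp 6,11)
jne top: taken
After step 12: esi = 6.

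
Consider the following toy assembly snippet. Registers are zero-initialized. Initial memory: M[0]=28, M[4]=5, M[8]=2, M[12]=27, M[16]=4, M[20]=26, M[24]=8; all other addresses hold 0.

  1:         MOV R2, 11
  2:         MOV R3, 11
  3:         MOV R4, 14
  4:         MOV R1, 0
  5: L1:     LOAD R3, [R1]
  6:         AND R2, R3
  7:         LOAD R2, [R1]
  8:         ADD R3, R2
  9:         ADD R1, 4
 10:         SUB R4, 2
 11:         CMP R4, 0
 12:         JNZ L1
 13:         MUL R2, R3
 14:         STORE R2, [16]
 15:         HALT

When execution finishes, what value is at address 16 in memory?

after MOV R2, 11: R2=11
after MOV R3, 11: R3=11
after MOV R4, 14: R4=14
after MOV R1, 0: R1=0
after LOAD R3, [R1]: R3=M[0]=28
after AND R2, R3: R2=11&28=8
after LOAD R2, [R1]: R2=M[0]=28
after ADD R3, R2: R3=28+28=56
after ADD R1, 4: R1=0+4=4
after SUB R4, 2: R4=14-2=12
CMP R4, 0  (cmp 12,0)
JNZ L1: taken
after LOAD R3, [R1]: R3=M[4]=5
after AND R2, R3: R2=28&5=4
after LOAD R2, [R1]: R2=M[4]=5
after ADD R3, R2: R3=5+5=10
after ADD R1, 4: R1=4+4=8
after SUB R4, 2: R4=12-2=10
CMP R4, 0  (cmp 10,0)
JNZ L1: taken
after LOAD R3, [R1]: R3=M[8]=2
after AND R2, R3: R2=5&2=0
after LOAD R2, [R1]: R2=M[8]=2
after ADD R3, R2: R3=2+2=4
after ADD R1, 4: R1=8+4=12
after SUB R4, 2: R4=10-2=8
CMP R4, 0  (cmp 8,0)
JNZ L1: taken
after LOAD R3, [R1]: R3=M[12]=27
after AND R2, R3: R2=2&27=2
after LOAD R2, [R1]: R2=M[12]=27
after ADD R3, R2: R3=27+27=54
after ADD R1, 4: R1=12+4=16
after SUB R4, 2: R4=8-2=6
CMP R4, 0  (cmp 6,0)
JNZ L1: taken
after LOAD R3, [R1]: R3=M[16]=4
after AND R2, R3: R2=27&4=0
after LOAD R2, [R1]: R2=M[16]=4
after ADD R3, R2: R3=4+4=8
after ADD R1, 4: R1=16+4=20
after SUB R4, 2: R4=6-2=4
CMP R4, 0  (cmp 4,0)
JNZ L1: taken
after LOAD R3, [R1]: R3=M[20]=26
after AND R2, R3: R2=4&26=0
after LOAD R2, [R1]: R2=M[20]=26
after ADD R3, R2: R3=26+26=52
after ADD R1, 4: R1=20+4=24
after SUB R4, 2: R4=4-2=2
CMP R4, 0  (cmp 2,0)
JNZ L1: taken
after LOAD R3, [R1]: R3=M[24]=8
after AND R2, R3: R2=26&8=8
after LOAD R2, [R1]: R2=M[24]=8
after ADD R3, R2: R3=8+8=16
after ADD R1, 4: R1=24+4=28
after SUB R4, 2: R4=2-2=0
CMP R4, 0  (cmp 0,0)
JNZ L1: not taken
after MUL R2, R3: R2=8*16=128
STORE R2, [16] → M[16]=128
halt.

128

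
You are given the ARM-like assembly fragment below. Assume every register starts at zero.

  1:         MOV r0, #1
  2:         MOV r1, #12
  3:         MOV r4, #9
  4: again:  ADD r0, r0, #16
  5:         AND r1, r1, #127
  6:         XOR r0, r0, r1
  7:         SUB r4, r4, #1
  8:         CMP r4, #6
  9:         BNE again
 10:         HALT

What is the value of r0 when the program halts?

61

r0=1
r1=12
r4=9
r0=1+16=17
r1=12&127=12
r0=17^12=29
r4=9-1=8
CMP r4, #6  (cmp 8,6)
BNE again: taken
r0=29+16=45
r1=12&127=12
r0=45^12=33
r4=8-1=7
CMP r4, #6  (cmp 7,6)
BNE again: taken
r0=33+16=49
r1=12&127=12
r0=49^12=61
r4=7-1=6
CMP r4, #6  (cmp 6,6)
BNE again: not taken
halt.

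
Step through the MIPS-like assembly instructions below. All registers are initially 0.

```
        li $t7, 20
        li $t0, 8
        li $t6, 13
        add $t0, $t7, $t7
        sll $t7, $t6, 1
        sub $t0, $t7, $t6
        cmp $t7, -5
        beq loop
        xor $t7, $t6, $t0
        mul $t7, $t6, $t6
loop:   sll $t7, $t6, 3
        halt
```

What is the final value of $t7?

104

$t7=20
$t0=8
$t6=13
$t0=20+20=40
$t7=13<<1=26
$t0=26-13=13
cmp $t7, -5  (cmp 26,-5)
beq loop: not taken
$t7=13^13=0
$t7=13*13=169
$t7=13<<3=104
halt.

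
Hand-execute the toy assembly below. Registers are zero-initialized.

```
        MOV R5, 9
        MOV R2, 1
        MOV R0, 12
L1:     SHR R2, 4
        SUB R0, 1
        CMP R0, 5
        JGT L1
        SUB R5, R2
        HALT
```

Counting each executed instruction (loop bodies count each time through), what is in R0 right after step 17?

R5=9
R2=1
R0=12
R2=1>>4=0
R0=12-1=11
CMP R0, 5  (cmp 11,5)
JGT L1: taken
R2=0>>4=0
R0=11-1=10
CMP R0, 5  (cmp 10,5)
JGT L1: taken
R2=0>>4=0
R0=10-1=9
CMP R0, 5  (cmp 9,5)
JGT L1: taken
R2=0>>4=0
R0=9-1=8
After step 17: R0 = 8.

8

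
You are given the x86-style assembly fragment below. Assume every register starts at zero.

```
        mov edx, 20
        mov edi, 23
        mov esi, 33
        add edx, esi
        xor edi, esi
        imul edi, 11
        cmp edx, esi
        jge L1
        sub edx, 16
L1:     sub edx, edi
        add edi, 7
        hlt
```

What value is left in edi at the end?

after mov edx, 20: edx=20
after mov edi, 23: edi=23
after mov esi, 33: esi=33
after add edx, esi: edx=20+33=53
after xor edi, esi: edi=23^33=54
after imul edi, 11: edi=54*11=594
cmp edx, esi  (cmp 53,33)
jge L1: taken
after sub edx, edi: edx=53-594=-541
after add edi, 7: edi=594+7=601
halt.

601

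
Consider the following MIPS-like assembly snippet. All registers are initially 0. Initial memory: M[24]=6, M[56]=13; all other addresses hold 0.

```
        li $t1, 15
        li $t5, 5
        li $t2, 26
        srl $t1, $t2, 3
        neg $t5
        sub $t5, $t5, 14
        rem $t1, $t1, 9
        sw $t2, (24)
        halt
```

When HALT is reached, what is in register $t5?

-19

$t1=15
$t5=5
$t2=26
$t1=26>>3=3
$t5=-(5)=-5
$t5=(-5)-14=-19
$t1=3%9=3
sw $t2, (24) → M[24]=26
halt.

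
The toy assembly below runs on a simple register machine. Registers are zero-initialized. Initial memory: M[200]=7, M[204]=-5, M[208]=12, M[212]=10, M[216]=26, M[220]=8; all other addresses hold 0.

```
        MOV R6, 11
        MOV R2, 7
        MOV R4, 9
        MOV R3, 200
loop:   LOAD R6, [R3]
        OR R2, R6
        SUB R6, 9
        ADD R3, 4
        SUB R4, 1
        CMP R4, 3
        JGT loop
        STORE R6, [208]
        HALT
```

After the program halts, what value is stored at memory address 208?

R6=11
R2=7
R4=9
R3=200
R6=M[200]=7
R2=7|7=7
R6=7-9=-2
R3=200+4=204
R4=9-1=8
CMP R4, 3  (cmp 8,3)
JGT loop: taken
R6=M[204]=-5
R2=7|(-5)=-1
R6=(-5)-9=-14
R3=204+4=208
R4=8-1=7
CMP R4, 3  (cmp 7,3)
JGT loop: taken
R6=M[208]=12
R2=(-1)|12=-1
R6=12-9=3
R3=208+4=212
R4=7-1=6
CMP R4, 3  (cmp 6,3)
JGT loop: taken
R6=M[212]=10
R2=(-1)|10=-1
R6=10-9=1
R3=212+4=216
R4=6-1=5
CMP R4, 3  (cmp 5,3)
JGT loop: taken
R6=M[216]=26
R2=(-1)|26=-1
R6=26-9=17
R3=216+4=220
R4=5-1=4
CMP R4, 3  (cmp 4,3)
JGT loop: taken
R6=M[220]=8
R2=(-1)|8=-1
R6=8-9=-1
R3=220+4=224
R4=4-1=3
CMP R4, 3  (cmp 3,3)
JGT loop: not taken
STORE R6, [208] → M[208]=-1
halt.

-1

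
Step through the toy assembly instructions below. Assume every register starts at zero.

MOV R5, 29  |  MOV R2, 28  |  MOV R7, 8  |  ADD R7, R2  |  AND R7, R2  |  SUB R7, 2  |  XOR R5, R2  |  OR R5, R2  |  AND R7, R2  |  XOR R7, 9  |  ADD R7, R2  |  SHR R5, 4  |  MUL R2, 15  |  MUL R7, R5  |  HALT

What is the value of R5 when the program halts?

1

MOV R5, 29 → R5=29
MOV R2, 28 → R2=28
MOV R7, 8 → R7=8
ADD R7, R2 → R7=8+28=36
AND R7, R2 → R7=36&28=4
SUB R7, 2 → R7=4-2=2
XOR R5, R2 → R5=29^28=1
OR R5, R2 → R5=1|28=29
AND R7, R2 → R7=2&28=0
XOR R7, 9 → R7=0^9=9
ADD R7, R2 → R7=9+28=37
SHR R5, 4 → R5=29>>4=1
MUL R2, 15 → R2=28*15=420
MUL R7, R5 → R7=37*1=37
halt.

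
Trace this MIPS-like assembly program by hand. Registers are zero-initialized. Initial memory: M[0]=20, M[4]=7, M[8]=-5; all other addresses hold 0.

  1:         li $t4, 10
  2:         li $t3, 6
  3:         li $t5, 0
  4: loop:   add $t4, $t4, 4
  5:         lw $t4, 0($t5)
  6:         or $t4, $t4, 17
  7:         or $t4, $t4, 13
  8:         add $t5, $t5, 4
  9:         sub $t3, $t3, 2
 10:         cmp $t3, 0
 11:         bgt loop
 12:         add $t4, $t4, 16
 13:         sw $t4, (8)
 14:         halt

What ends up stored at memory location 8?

$t4=10
$t3=6
$t5=0
$t4=10+4=14
$t4=M[0]=20
$t4=20|17=21
$t4=21|13=29
$t5=0+4=4
$t3=6-2=4
cmp $t3, 0  (cmp 4,0)
bgt loop: taken
$t4=29+4=33
$t4=M[4]=7
$t4=7|17=23
$t4=23|13=31
$t5=4+4=8
$t3=4-2=2
cmp $t3, 0  (cmp 2,0)
bgt loop: taken
$t4=31+4=35
$t4=M[8]=-5
$t4=(-5)|17=-5
$t4=(-5)|13=-1
$t5=8+4=12
$t3=2-2=0
cmp $t3, 0  (cmp 0,0)
bgt loop: not taken
$t4=(-1)+16=15
sw $t4, (8) → M[8]=15
halt.

15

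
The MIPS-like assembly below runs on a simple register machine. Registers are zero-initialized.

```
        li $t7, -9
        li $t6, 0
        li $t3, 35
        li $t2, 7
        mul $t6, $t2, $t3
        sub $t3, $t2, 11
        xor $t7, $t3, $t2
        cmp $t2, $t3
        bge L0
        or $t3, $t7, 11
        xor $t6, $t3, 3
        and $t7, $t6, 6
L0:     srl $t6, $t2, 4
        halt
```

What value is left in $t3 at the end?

-4

$t7=-9
$t6=0
$t3=35
$t2=7
$t6=7*35=245
$t3=7-11=-4
$t7=(-4)^7=-5
cmp $t2, $t3  (cmp 7,-4)
bge L0: taken
$t6=7>>4=0
halt.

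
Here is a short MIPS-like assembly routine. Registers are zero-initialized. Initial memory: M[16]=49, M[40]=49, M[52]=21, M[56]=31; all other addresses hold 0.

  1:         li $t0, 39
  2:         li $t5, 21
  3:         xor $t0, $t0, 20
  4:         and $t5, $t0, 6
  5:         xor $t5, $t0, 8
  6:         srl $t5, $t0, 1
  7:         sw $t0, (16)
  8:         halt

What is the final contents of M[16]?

$t0=39
$t5=21
$t0=39^20=51
$t5=51&6=2
$t5=51^8=59
$t5=51>>1=25
sw $t0, (16) → M[16]=51
halt.

51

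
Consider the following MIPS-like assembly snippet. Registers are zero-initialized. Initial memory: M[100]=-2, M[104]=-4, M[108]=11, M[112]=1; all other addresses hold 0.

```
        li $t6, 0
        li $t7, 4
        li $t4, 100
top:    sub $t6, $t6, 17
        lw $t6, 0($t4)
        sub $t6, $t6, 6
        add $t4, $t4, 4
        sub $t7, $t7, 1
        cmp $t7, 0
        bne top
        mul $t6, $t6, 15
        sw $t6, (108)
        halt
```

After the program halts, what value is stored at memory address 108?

li $t6, 0 → $t6=0
li $t7, 4 → $t7=4
li $t4, 100 → $t4=100
sub $t6, $t6, 17 → $t6=0-17=-17
lw $t6, 0($t4) → $t6=M[100]=-2
sub $t6, $t6, 6 → $t6=(-2)-6=-8
add $t4, $t4, 4 → $t4=100+4=104
sub $t7, $t7, 1 → $t7=4-1=3
cmp $t7, 0  (cmp 3,0)
bne top: taken
sub $t6, $t6, 17 → $t6=(-8)-17=-25
lw $t6, 0($t4) → $t6=M[104]=-4
sub $t6, $t6, 6 → $t6=(-4)-6=-10
add $t4, $t4, 4 → $t4=104+4=108
sub $t7, $t7, 1 → $t7=3-1=2
cmp $t7, 0  (cmp 2,0)
bne top: taken
sub $t6, $t6, 17 → $t6=(-10)-17=-27
lw $t6, 0($t4) → $t6=M[108]=11
sub $t6, $t6, 6 → $t6=11-6=5
add $t4, $t4, 4 → $t4=108+4=112
sub $t7, $t7, 1 → $t7=2-1=1
cmp $t7, 0  (cmp 1,0)
bne top: taken
sub $t6, $t6, 17 → $t6=5-17=-12
lw $t6, 0($t4) → $t6=M[112]=1
sub $t6, $t6, 6 → $t6=1-6=-5
add $t4, $t4, 4 → $t4=112+4=116
sub $t7, $t7, 1 → $t7=1-1=0
cmp $t7, 0  (cmp 0,0)
bne top: not taken
mul $t6, $t6, 15 → $t6=(-5)*15=-75
sw $t6, (108) → M[108]=-75
halt.

-75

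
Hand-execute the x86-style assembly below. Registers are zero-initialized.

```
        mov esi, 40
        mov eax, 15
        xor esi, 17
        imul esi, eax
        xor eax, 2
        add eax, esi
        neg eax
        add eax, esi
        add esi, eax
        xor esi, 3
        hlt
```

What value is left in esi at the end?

841

after mov esi, 40: esi=40
after mov eax, 15: eax=15
after xor esi, 17: esi=40^17=57
after imul esi, eax: esi=57*15=855
after xor eax, 2: eax=15^2=13
after add eax, esi: eax=13+855=868
after neg eax: eax=-(868)=-868
after add eax, esi: eax=(-868)+855=-13
after add esi, eax: esi=855+(-13)=842
after xor esi, 3: esi=842^3=841
halt.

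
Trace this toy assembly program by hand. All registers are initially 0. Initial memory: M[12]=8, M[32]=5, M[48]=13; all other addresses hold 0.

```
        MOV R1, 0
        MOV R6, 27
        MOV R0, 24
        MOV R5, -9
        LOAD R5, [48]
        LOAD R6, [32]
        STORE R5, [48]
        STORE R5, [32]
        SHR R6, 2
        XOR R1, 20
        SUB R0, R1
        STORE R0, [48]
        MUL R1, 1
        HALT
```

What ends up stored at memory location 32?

13

R1=0
R6=27
R0=24
R5=-9
R5=M[48]=13
R6=M[32]=5
STORE R5, [48] → M[48]=13
STORE R5, [32] → M[32]=13
R6=5>>2=1
R1=0^20=20
R0=24-20=4
STORE R0, [48] → M[48]=4
R1=20*1=20
halt.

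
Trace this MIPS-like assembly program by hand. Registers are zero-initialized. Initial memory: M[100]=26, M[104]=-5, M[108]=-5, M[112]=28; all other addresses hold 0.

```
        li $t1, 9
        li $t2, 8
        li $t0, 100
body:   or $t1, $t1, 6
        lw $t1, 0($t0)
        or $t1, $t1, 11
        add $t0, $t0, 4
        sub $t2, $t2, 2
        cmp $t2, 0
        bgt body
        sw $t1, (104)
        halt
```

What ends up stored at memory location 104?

after li $t1, 9: $t1=9
after li $t2, 8: $t2=8
after li $t0, 100: $t0=100
after or $t1, $t1, 6: $t1=9|6=15
after lw $t1, 0($t0): $t1=M[100]=26
after or $t1, $t1, 11: $t1=26|11=27
after add $t0, $t0, 4: $t0=100+4=104
after sub $t2, $t2, 2: $t2=8-2=6
cmp $t2, 0  (cmp 6,0)
bgt body: taken
after or $t1, $t1, 6: $t1=27|6=31
after lw $t1, 0($t0): $t1=M[104]=-5
after or $t1, $t1, 11: $t1=(-5)|11=-5
after add $t0, $t0, 4: $t0=104+4=108
after sub $t2, $t2, 2: $t2=6-2=4
cmp $t2, 0  (cmp 4,0)
bgt body: taken
after or $t1, $t1, 6: $t1=(-5)|6=-1
after lw $t1, 0($t0): $t1=M[108]=-5
after or $t1, $t1, 11: $t1=(-5)|11=-5
after add $t0, $t0, 4: $t0=108+4=112
after sub $t2, $t2, 2: $t2=4-2=2
cmp $t2, 0  (cmp 2,0)
bgt body: taken
after or $t1, $t1, 6: $t1=(-5)|6=-1
after lw $t1, 0($t0): $t1=M[112]=28
after or $t1, $t1, 11: $t1=28|11=31
after add $t0, $t0, 4: $t0=112+4=116
after sub $t2, $t2, 2: $t2=2-2=0
cmp $t2, 0  (cmp 0,0)
bgt body: not taken
sw $t1, (104) → M[104]=31
halt.

31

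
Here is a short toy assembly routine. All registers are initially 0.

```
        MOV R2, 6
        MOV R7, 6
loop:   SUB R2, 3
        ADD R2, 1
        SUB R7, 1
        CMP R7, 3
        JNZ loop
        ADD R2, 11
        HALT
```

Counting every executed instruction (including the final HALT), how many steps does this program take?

19

R2=6
R7=6
R2=6-3=3
R2=3+1=4
R7=6-1=5
CMP R7, 3  (cmp 5,3)
JNZ loop: taken
R2=4-3=1
R2=1+1=2
R7=5-1=4
CMP R7, 3  (cmp 4,3)
JNZ loop: taken
R2=2-3=-1
R2=(-1)+1=0
R7=4-1=3
CMP R7, 3  (cmp 3,3)
JNZ loop: not taken
R2=0+11=11
halt.
Total executed instructions: 19.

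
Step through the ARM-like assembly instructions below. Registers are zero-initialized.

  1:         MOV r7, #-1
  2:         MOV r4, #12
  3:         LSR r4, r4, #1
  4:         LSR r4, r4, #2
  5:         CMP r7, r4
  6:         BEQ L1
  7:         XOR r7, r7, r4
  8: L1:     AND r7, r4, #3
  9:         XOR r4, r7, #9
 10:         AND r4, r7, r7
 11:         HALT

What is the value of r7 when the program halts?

after MOV r7, #-1: r7=-1
after MOV r4, #12: r4=12
after LSR r4, r4, #1: r4=12>>1=6
after LSR r4, r4, #2: r4=6>>2=1
CMP r7, r4  (cmp -1,1)
BEQ L1: not taken
after XOR r7, r7, r4: r7=(-1)^1=-2
after AND r7, r4, #3: r7=1&3=1
after XOR r4, r7, #9: r4=1^9=8
after AND r4, r7, r7: r4=1&1=1
halt.

1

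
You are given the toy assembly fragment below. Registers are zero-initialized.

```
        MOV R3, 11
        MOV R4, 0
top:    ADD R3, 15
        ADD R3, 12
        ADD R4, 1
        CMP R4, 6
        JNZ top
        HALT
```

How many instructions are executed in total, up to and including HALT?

33

R3=11
R4=0
R3=11+15=26
R3=26+12=38
R4=0+1=1
CMP R4, 6  (cmp 1,6)
JNZ top: taken
R3=38+15=53
R3=53+12=65
R4=1+1=2
CMP R4, 6  (cmp 2,6)
JNZ top: taken
R3=65+15=80
R3=80+12=92
R4=2+1=3
CMP R4, 6  (cmp 3,6)
JNZ top: taken
R3=92+15=107
R3=107+12=119
R4=3+1=4
CMP R4, 6  (cmp 4,6)
JNZ top: taken
R3=119+15=134
R3=134+12=146
R4=4+1=5
CMP R4, 6  (cmp 5,6)
JNZ top: taken
R3=146+15=161
R3=161+12=173
R4=5+1=6
CMP R4, 6  (cmp 6,6)
JNZ top: not taken
halt.
Total executed instructions: 33.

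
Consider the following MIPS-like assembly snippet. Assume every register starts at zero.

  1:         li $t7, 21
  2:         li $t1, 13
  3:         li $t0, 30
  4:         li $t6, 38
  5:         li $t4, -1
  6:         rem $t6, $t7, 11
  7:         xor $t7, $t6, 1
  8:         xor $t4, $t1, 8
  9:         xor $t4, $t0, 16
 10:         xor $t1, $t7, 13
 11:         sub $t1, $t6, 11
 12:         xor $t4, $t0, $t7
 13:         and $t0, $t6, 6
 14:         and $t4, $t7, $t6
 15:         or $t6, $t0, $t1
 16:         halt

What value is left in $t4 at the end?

10

after li $t7, 21: $t7=21
after li $t1, 13: $t1=13
after li $t0, 30: $t0=30
after li $t6, 38: $t6=38
after li $t4, -1: $t4=-1
after rem $t6, $t7, 11: $t6=21%11=10
after xor $t7, $t6, 1: $t7=10^1=11
after xor $t4, $t1, 8: $t4=13^8=5
after xor $t4, $t0, 16: $t4=30^16=14
after xor $t1, $t7, 13: $t1=11^13=6
after sub $t1, $t6, 11: $t1=10-11=-1
after xor $t4, $t0, $t7: $t4=30^11=21
after and $t0, $t6, 6: $t0=10&6=2
after and $t4, $t7, $t6: $t4=11&10=10
after or $t6, $t0, $t1: $t6=2|(-1)=-1
halt.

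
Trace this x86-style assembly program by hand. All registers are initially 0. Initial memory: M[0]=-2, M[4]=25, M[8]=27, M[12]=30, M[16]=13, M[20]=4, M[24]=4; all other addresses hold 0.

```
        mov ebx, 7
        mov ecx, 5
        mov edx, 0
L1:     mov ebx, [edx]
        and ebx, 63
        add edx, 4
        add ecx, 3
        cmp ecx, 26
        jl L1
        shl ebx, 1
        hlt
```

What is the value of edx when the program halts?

after mov ebx, 7: ebx=7
after mov ecx, 5: ecx=5
after mov edx, 0: edx=0
after mov ebx, [edx]: ebx=M[0]=-2
after and ebx, 63: ebx=(-2)&63=62
after add edx, 4: edx=0+4=4
after add ecx, 3: ecx=5+3=8
cmp ecx, 26  (cmp 8,26)
jl L1: taken
after mov ebx, [edx]: ebx=M[4]=25
after and ebx, 63: ebx=25&63=25
after add edx, 4: edx=4+4=8
after add ecx, 3: ecx=8+3=11
cmp ecx, 26  (cmp 11,26)
jl L1: taken
after mov ebx, [edx]: ebx=M[8]=27
after and ebx, 63: ebx=27&63=27
after add edx, 4: edx=8+4=12
after add ecx, 3: ecx=11+3=14
cmp ecx, 26  (cmp 14,26)
jl L1: taken
after mov ebx, [edx]: ebx=M[12]=30
after and ebx, 63: ebx=30&63=30
after add edx, 4: edx=12+4=16
after add ecx, 3: ecx=14+3=17
cmp ecx, 26  (cmp 17,26)
jl L1: taken
after mov ebx, [edx]: ebx=M[16]=13
after and ebx, 63: ebx=13&63=13
after add edx, 4: edx=16+4=20
after add ecx, 3: ecx=17+3=20
cmp ecx, 26  (cmp 20,26)
jl L1: taken
after mov ebx, [edx]: ebx=M[20]=4
after and ebx, 63: ebx=4&63=4
after add edx, 4: edx=20+4=24
after add ecx, 3: ecx=20+3=23
cmp ecx, 26  (cmp 23,26)
jl L1: taken
after mov ebx, [edx]: ebx=M[24]=4
after and ebx, 63: ebx=4&63=4
after add edx, 4: edx=24+4=28
after add ecx, 3: ecx=23+3=26
cmp ecx, 26  (cmp 26,26)
jl L1: not taken
after shl ebx, 1: ebx=4<<1=8
halt.

28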